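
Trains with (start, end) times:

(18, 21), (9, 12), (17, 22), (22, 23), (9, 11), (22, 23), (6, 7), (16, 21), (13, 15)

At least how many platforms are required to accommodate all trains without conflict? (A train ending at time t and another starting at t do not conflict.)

3

Events (time:±→running): 6:+→1 7:-→0 9:+→1 9:+→2 11:-→1 12:-→0 13:+→1 15:-→0 16:+→1 17:+→2 18:+→3 … peak 3.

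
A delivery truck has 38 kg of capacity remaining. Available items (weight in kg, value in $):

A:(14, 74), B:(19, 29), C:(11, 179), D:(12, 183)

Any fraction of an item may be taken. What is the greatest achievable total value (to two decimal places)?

Sort by value per unit weight and fill in that order.
Ratios (sorted): C 16.27, D 15.25, A 5.29, B 1.53
take C (11 @ 179); take D (12 @ 183); take A (14 @ 74); take 1/19 of B → 1.53. Capacity used 38/38.
Total value = 437.53

437.53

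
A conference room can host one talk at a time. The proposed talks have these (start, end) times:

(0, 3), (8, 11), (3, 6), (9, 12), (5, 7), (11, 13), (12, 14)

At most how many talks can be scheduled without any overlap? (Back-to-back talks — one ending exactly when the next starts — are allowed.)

Sort by end time and greedily take each interval whose start is ≥ the last chosen end.
By end time: (0,3), (3,6), (5,7), (8,11), (9,12), (11,13), (12,14).
Pick (0,3); next start ≥ 3 → (3,6); next start ≥ 6 → (8,11); next start ≥ 11 → (11,13).
Selected 4 talks.

4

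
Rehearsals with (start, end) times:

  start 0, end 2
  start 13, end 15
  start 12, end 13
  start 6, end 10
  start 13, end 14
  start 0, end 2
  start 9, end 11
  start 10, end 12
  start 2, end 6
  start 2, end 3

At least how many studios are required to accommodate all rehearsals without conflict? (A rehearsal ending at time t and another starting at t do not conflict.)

2

Count concurrent intervals with a sweep; the peak is the room count.
starts: [0, 0, 2, 2, 6, 9, 10, 12, 13, 13]
ends:   [2, 2, 3, 6, 10, 11, 12, 13, 14, 15]
s0→1 s0→2  — peak 2.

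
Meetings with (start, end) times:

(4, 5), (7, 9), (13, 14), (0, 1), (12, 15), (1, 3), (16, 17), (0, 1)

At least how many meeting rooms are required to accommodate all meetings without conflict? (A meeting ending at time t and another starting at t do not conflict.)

starts: [0, 0, 1, 4, 7, 12, 13, 16]
ends:   [1, 1, 3, 5, 9, 14, 15, 17]
s0→1 s0→2  — peak 2.

2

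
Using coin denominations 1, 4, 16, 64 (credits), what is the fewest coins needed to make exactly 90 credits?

Greedy: take as many of the largest coin as possible, then repeat with the remainder.
90 − 1×64→26 − 1×16→10 − 2×4→2 − 2×1→0
Total coins = 1 + 1 + 2 + 2 = 6

6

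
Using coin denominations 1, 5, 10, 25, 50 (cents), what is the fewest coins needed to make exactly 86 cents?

Use the largest denomination that fits, subtract, and repeat.
86 − 1×50→36 − 1×25→11 − 1×10→1 − 1×1→0
Total coins = 1 + 1 + 1 + 1 = 4

4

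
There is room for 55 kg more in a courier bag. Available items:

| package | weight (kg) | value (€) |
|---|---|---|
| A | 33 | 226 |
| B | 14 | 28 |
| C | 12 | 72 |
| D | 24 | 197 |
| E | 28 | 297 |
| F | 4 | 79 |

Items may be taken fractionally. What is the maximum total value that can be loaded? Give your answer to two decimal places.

564.79

Greedy by value/weight ratio, highest first.
Order: F (79/4=19.75) > E (297/28=10.61) > D (197/24=8.21) > A (226/33=6.85) > C (72/12=6.00) > B (28/14=2.00)
Fill: take F (4 @ 79) → take E (28 @ 297) → take 23/24 of D → 188.79; 55/55 used.
Total value = 564.79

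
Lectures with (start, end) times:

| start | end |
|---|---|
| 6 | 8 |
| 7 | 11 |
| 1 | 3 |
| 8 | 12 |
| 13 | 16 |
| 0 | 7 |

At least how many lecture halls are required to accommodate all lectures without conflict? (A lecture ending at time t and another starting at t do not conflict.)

The answer is the maximum number of intervals overlapping at any instant.
starts: [0, 1, 6, 7, 8, 13]
ends:   [3, 7, 8, 11, 12, 16]
s0→1 s1→2  — peak 2.

2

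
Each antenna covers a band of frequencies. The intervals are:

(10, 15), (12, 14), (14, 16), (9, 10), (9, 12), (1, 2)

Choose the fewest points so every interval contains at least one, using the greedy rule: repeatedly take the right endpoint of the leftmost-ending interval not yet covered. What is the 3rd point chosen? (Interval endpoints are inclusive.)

Process intervals by earliest right end; each time one isn't hit yet, stab at its right endpoint.
By right end: [1,2]  [9,10]  [9,12]  [12,14]  [10,15]  [14,16]
[1,2] uncovered → point at 2; [9,10] uncovered → point at 10; [12,14] uncovered → point at 14.
Points: 2, 10, 14 (3 total).

14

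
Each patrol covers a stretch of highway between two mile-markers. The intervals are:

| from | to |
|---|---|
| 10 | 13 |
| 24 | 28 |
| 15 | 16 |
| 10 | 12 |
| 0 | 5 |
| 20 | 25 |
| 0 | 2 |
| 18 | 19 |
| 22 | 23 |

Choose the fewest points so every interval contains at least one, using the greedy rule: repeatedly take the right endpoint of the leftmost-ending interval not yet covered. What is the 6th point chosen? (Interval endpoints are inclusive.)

Sorted: [0,2] [0,5] [10,12] [10,13] [15,16] [18,19] [22,23] [20,25] [24,28]
{[0,2],[0,5]} hit by 2; {[10,12],[10,13]} hit by 12; {[15,16]} hit by 16; {[18,19]} hit by 19; {[22,23],[20,25]} hit by 23; {[24,28]} hit by 28.
Points: 2, 12, 16, 19, 23, 28 (6 total).

28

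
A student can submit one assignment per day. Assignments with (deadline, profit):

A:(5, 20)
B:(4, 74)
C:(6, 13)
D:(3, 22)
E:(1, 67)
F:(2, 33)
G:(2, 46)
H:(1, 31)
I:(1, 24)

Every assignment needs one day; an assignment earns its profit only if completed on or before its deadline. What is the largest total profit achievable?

Profit order: B=74 E=67 G=46 F=33 H=31 I=24 D=22 A=20 C=13
Assign: B→slot 4, E→slot 1, G→slot 2, F skipped, H skipped, I skipped, D→slot 3, A→slot 5, C→slot 6.
Slots: [1:E] [2:G] [3:D] [4:B] [5:A] [6:C]
Profit = 67 + 46 + 22 + 74 + 20 + 13 = 242

242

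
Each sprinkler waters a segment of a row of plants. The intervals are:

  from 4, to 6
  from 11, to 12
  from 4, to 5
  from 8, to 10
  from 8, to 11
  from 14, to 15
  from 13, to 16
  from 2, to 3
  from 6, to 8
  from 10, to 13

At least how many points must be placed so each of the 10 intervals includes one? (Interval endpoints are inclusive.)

5

Sort by right endpoint; whenever an interval is uncovered, place a point at its right end.
By right end: [2,3]  [4,5]  [4,6]  [6,8]  [8,10]  [8,11]  [11,12]  [10,13]  [14,15]  [13,16]
[2,3] uncovered → point at 3; [4,5] uncovered → point at 5; [6,8] uncovered → point at 8; [11,12] uncovered → point at 12; [14,15] uncovered → point at 15.
Points: 3, 5, 8, 12, 15 (5 total).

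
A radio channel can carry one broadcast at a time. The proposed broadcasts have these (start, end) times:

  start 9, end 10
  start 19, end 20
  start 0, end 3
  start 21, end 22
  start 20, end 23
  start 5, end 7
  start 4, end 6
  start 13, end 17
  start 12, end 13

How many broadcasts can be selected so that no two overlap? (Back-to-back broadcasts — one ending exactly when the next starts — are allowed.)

7

Order by finish time; keep every interval that doesn't clash with the previous kept one.
By end time: (0,3), (4,6), (5,7), (9,10), (12,13), (13,17), (19,20), (21,22), (20,23).
Pick (0,3); next start ≥ 3 → (4,6); next start ≥ 6 → (9,10); next start ≥ 10 → (12,13); next start ≥ 13 → (13,17); next start ≥ 17 → (19,20); next start ≥ 20 → (21,22).
Selected 7 broadcasts.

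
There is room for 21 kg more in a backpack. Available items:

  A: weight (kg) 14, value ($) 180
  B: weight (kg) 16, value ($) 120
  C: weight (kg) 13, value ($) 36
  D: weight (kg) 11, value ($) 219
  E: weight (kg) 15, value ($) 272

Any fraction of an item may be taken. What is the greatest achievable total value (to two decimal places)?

Greedy by value/weight ratio, highest first.
Ratios (sorted): D 19.91, E 18.13, A 12.86, B 7.50, C 2.77
take D (11 @ 219); take 10/15 of E → 181.33. Capacity used 21/21.
Total value = 400.33

400.33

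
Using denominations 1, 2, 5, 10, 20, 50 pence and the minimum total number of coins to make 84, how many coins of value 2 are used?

Use the largest denomination that fits, subtract, and repeat.
84 − 1×50→34 − 1×20→14 − 1×10→4 − 2×2→0
Count of 2: 2

2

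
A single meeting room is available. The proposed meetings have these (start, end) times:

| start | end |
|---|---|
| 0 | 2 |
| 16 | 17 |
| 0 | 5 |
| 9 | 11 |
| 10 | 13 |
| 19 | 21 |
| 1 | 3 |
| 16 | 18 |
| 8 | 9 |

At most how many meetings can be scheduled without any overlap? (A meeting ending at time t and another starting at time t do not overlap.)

Order by finish time; keep every interval that doesn't clash with the previous kept one.
By end time: (0,2), (1,3), (0,5), (8,9), (9,11), (10,13), (16,17), (16,18), (19,21).
Pick (0,2); next start ≥ 2 → (8,9); next start ≥ 9 → (9,11); next start ≥ 11 → (16,17); next start ≥ 17 → (19,21).
Selected 5 meetings.

5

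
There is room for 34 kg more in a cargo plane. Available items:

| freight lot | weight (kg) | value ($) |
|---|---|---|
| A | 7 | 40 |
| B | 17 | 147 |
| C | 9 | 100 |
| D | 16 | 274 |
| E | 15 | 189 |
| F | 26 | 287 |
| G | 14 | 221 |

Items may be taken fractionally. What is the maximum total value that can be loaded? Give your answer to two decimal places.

Sort by value per unit weight and fill in that order.
Ratios (sorted): D 17.12, G 15.79, E 12.60, C 11.11, F 11.04, B 8.65, A 5.71
take D (16 @ 274); take G (14 @ 221); take 4/15 of E → 50.40. Capacity used 34/34.
Total value = 545.40

545.40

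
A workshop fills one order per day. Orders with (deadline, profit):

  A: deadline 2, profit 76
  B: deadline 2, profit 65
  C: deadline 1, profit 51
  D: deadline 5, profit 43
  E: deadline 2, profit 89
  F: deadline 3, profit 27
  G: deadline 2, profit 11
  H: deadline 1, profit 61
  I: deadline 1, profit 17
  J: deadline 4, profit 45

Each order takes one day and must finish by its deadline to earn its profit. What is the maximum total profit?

Profit order: E=89 A=76 B=65 H=61 C=51 J=45 D=43 F=27 I=17 G=11
Assign: E→slot 2, A→slot 1, B skipped, H skipped, C skipped, J→slot 4, D→slot 5, F→slot 3, I skipped, G skipped.
Slots: [1:A] [2:E] [3:F] [4:J] [5:D]
Profit = 76 + 89 + 27 + 45 + 43 = 280

280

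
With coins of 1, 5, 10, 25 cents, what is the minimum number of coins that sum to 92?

7

Use the largest denomination that fits, subtract, and repeat.
92 = 3×25 + 1×10 + 1×5 + 2×1
Total coins = 3 + 1 + 1 + 2 = 7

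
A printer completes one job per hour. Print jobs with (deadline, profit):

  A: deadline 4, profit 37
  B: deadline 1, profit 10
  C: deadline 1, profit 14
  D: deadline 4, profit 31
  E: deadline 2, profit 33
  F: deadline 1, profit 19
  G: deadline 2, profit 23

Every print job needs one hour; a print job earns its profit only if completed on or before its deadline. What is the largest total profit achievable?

124

Sort by profit descending; place each in the latest free slot ≤ its deadline.
Profit order: A=37 E=33 D=31 G=23 F=19 C=14 B=10
Assign: A→slot 4, E→slot 2, D→slot 3, G→slot 1, F skipped, C skipped, B skipped.
Slots: [1:G] [2:E] [3:D] [4:A]
Profit = 23 + 33 + 31 + 37 = 124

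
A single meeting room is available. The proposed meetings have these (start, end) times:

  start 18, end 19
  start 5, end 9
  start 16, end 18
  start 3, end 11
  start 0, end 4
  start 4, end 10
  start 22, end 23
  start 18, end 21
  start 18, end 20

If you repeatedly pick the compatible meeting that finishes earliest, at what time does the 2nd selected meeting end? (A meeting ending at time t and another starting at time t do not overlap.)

Sort by end time and greedily take each interval whose start is ≥ the last chosen end.
By end time: (0,4), (5,9), (4,10), (3,11), (16,18), (18,19), (18,20), (18,21), (22,23).
Pick (0,4); next start ≥ 4 → (5,9); next start ≥ 9 → (16,18); next start ≥ 18 → (18,19); next start ≥ 19 → (22,23).
Selected: (0,4) (5,9) (16,18) (18,19) (22,23)

9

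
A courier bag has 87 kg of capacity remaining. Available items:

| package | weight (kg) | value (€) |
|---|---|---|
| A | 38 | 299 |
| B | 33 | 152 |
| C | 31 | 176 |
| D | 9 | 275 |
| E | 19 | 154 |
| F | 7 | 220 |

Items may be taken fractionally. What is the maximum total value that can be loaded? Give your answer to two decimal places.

Greedy by value/weight ratio, highest first.
Order: F (220/7=31.43) > D (275/9=30.56) > E (154/19=8.11) > A (299/38=7.87) > C (176/31=5.68) > B (152/33=4.61)
Fill: take F (7 @ 220) → take D (9 @ 275) → take E (19 @ 154) → take A (38 @ 299) → take 14/31 of C → 79.48; 87/87 used.
Total value = 1027.48

1027.48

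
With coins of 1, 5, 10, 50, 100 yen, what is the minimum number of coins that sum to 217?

217 − 2×100→17 − 1×10→7 − 1×5→2 − 2×1→0
Total coins = 2 + 1 + 1 + 2 = 6

6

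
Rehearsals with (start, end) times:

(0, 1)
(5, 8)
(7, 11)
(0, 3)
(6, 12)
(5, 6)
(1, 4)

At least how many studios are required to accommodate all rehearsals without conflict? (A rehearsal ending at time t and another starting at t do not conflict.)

Count concurrent intervals with a sweep; the peak is the room count.
Events (time:±→running): 0:+→1 0:+→2 1:-→1 1:+→2 3:-→1 4:-→0 5:+→1 5:+→2 6:-→1 6:+→2 7:+→3 … peak 3.

3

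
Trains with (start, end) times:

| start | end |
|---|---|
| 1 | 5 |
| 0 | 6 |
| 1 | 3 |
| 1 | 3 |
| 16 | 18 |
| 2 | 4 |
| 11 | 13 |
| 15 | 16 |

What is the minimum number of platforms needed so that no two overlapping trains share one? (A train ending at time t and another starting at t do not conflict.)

5

Count concurrent intervals with a sweep; the peak is the room count.
Events (time:±→running): 0:+→1 1:+→2 1:+→3 1:+→4 2:+→5 … peak 5.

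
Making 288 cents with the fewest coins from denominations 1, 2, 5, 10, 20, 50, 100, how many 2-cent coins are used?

1

Greedy: take as many of the largest coin as possible, then repeat with the remainder.
288 − 2×100→88 − 1×50→38 − 1×20→18 − 1×10→8 − 1×5→3 − 1×2→1 − 1×1→0
Count of 2: 1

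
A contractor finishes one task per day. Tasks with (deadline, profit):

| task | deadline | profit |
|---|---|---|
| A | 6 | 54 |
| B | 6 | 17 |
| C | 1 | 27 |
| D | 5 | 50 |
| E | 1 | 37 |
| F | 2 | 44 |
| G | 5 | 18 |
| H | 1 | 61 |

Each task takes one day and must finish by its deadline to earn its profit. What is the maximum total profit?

Sort by profit descending; place each in the latest free slot ≤ its deadline.
By profit: H(d1,61), A(d6,54), D(d5,50), F(d2,44), E(d1,37), C(d1,27), G(d5,18), B(d6,17)
H→slot 1; A→slot 6; D→slot 5; F→slot 2; E skipped; C skipped; G→slot 4; B→slot 3.
Profit = 61 + 44 + 17 + 18 + 50 + 54 = 244

244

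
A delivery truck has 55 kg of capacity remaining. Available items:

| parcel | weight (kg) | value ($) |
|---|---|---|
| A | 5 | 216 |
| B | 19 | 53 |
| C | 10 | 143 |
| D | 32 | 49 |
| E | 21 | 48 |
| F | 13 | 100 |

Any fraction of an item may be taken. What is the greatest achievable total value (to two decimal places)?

Greedy by value/weight ratio, highest first.
Ratios (sorted): A 43.20, C 14.30, F 7.69, B 2.79, E 2.29, D 1.53
take A (5 @ 216); take C (10 @ 143); take F (13 @ 100); take B (19 @ 53); take 8/21 of E → 18.29. Capacity used 55/55.
Total value = 530.29

530.29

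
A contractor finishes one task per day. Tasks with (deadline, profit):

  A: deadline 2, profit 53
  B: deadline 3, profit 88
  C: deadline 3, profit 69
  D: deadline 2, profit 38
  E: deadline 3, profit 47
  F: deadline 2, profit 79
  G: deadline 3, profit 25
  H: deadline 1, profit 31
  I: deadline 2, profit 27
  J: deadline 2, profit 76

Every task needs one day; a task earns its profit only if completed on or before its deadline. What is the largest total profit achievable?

Profit order: B=88 F=79 J=76 C=69 A=53 E=47 D=38 H=31 I=27 G=25
Assign: B→slot 3, F→slot 2, J→slot 1, C skipped, A skipped, E skipped, D skipped, H skipped, I skipped, G skipped.
Slots: [1:J] [2:F] [3:B]
Profit = 76 + 79 + 88 = 243

243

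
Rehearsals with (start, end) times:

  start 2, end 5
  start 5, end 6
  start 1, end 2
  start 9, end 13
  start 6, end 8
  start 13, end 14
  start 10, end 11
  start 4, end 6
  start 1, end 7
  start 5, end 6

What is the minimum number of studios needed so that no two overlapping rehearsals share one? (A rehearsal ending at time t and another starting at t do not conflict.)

4

Events (time:±→running): 1:+→1 1:+→2 2:-→1 2:+→2 4:+→3 5:-→2 5:+→3 5:+→4 … peak 4.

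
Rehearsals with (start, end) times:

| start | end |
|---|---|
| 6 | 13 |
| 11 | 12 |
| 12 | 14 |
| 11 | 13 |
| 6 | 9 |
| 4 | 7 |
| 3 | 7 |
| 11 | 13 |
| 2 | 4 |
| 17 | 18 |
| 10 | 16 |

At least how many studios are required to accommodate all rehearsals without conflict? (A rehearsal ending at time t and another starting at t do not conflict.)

The answer is the maximum number of intervals overlapping at any instant.
starts: [2, 3, 4, 6, 6, 10, 11, 11, 11, 12, 17]
ends:   [4, 7, 7, 9, 12, 13, 13, 13, 14, 16, 18]
s2→1 s3→2 e4→1 s4→2 s6→3 s6→4 e7→3 e7→2 e9→1 s10→2 s11→3 s11→4 s11→5  — peak 5.

5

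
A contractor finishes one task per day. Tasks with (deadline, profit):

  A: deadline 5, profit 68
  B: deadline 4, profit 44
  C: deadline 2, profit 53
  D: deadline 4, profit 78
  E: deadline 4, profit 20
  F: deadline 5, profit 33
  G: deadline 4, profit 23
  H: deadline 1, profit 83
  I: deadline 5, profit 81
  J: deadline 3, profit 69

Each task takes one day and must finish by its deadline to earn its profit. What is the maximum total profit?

379

Sort by profit descending; place each in the latest free slot ≤ its deadline.
By profit: H(d1,83), I(d5,81), D(d4,78), J(d3,69), A(d5,68), C(d2,53), B(d4,44), F(d5,33), G(d4,23), E(d4,20)
H→slot 1; I→slot 5; D→slot 4; J→slot 3; A→slot 2; C skipped; B skipped; F skipped; G skipped; E skipped.
Profit = 83 + 68 + 69 + 78 + 81 = 379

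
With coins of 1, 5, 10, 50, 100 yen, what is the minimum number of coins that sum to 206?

4

206 = 2×100 + 1×5 + 1×1
Total coins = 2 + 1 + 1 = 4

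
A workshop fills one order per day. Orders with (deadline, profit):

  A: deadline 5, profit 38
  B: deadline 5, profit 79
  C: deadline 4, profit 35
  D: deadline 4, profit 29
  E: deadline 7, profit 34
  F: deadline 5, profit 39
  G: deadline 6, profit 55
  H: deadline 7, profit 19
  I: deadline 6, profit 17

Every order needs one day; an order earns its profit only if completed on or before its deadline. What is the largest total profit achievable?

Sort by profit descending; place each in the latest free slot ≤ its deadline.
By profit: B(d5,79), G(d6,55), F(d5,39), A(d5,38), C(d4,35), E(d7,34), D(d4,29), H(d7,19), I(d6,17)
B→slot 5; G→slot 6; F→slot 4; A→slot 3; C→slot 2; E→slot 7; D→slot 1; H skipped; I skipped.
Profit = 29 + 35 + 38 + 39 + 79 + 55 + 34 = 309

309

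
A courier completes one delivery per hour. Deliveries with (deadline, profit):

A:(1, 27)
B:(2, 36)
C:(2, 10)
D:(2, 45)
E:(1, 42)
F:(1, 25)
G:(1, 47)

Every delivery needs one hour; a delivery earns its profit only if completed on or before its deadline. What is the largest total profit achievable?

92

By profit: G(d1,47), D(d2,45), E(d1,42), B(d2,36), A(d1,27), F(d1,25), C(d2,10)
G→slot 1; D→slot 2; E skipped; B skipped; A skipped; F skipped; C skipped.
Profit = 47 + 45 = 92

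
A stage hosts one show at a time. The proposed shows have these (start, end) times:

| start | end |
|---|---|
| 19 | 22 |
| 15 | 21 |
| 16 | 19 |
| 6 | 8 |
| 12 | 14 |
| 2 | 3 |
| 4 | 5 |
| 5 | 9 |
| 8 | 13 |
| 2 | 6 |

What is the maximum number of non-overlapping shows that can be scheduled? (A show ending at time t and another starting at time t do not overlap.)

6

Sorted by end: (2,3)  (4,5)  (2,6)  (6,8)  (5,9)  (8,13)  (12,14)  (16,19)  (15,21)  (19,22)
take (2,3); take (4,5); take (6,8); take (8,13); take (16,19); take (19,22).
Selected 6 shows.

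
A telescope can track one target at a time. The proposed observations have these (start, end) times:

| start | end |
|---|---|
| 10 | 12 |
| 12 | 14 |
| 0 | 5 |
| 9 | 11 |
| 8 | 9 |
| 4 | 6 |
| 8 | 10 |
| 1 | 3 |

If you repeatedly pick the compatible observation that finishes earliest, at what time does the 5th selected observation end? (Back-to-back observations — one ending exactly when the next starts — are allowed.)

14

Sorted by end: (1,3)  (0,5)  (4,6)  (8,9)  (8,10)  (9,11)  (10,12)  (12,14)
take (1,3); take (4,6); take (8,9); take (9,11); take (12,14).
Selected: (1,3) (4,6) (8,9) (9,11) (12,14)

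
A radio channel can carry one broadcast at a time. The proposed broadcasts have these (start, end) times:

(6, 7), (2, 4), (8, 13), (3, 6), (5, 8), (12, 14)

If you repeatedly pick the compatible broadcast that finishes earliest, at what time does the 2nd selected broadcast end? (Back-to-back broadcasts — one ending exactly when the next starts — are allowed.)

Greedy by earliest finish: after sorting by end time, pick each interval compatible with the last pick.
Sorted by end: (2,4)  (3,6)  (6,7)  (5,8)  (8,13)  (12,14)
take (2,4); take (6,7); skip (5,8); take (8,13).
Selected: (2,4) (6,7) (8,13)

7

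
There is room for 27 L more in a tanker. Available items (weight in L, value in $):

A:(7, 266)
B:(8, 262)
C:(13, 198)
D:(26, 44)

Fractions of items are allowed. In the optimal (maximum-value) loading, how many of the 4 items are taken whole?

Sort by value per unit weight and fill in that order.
Ratios (sorted): A 38.00, B 32.75, C 15.23, D 1.69
take A (7 @ 266); take B (8 @ 262); take 12/13 of C → 182.77. Capacity used 27/27.
2 item(s) taken whole; one partial (take 12/13 of C).

2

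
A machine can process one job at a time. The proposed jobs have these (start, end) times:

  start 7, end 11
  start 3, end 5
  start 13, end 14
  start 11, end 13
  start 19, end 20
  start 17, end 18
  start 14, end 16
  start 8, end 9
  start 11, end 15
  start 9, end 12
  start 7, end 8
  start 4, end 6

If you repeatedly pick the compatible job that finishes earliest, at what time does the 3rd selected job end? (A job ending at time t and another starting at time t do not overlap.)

9

Greedy by earliest finish: after sorting by end time, pick each interval compatible with the last pick.
By end time: (3,5), (4,6), (7,8), (8,9), (7,11), (9,12), (11,13), (13,14), (11,15), (14,16), (17,18), (19,20).
Pick (3,5); next start ≥ 5 → (7,8); next start ≥ 8 → (8,9); next start ≥ 9 → (9,12); next start ≥ 12 → (13,14); next start ≥ 14 → (14,16); next start ≥ 16 → (17,18); next start ≥ 18 → (19,20).
Selected: (3,5) (7,8) (8,9) (9,12) (13,14) (14,16) (17,18) (19,20)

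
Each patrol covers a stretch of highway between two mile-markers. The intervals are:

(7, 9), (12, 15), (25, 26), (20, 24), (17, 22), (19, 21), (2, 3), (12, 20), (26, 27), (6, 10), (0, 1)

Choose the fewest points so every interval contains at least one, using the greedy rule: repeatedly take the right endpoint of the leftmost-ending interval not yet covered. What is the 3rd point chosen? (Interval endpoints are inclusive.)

Sort by right endpoint; whenever an interval is uncovered, place a point at its right end.
By right end: [0,1]  [2,3]  [7,9]  [6,10]  [12,15]  [12,20]  [19,21]  [17,22]  [20,24]  [25,26]  [26,27]
[0,1] uncovered → point at 1; [2,3] uncovered → point at 3; [7,9] uncovered → point at 9; [12,15] uncovered → point at 15; [19,21] uncovered → point at 21; [25,26] uncovered → point at 26.
Points: 1, 3, 9, 15, 21, 26 (6 total).

9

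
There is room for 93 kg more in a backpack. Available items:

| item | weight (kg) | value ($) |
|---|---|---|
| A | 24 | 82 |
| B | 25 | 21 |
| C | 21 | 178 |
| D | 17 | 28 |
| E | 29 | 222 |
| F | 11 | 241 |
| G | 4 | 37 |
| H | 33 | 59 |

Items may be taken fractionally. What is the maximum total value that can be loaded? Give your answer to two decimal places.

Sort by value per unit weight and fill in that order.
Ratios (sorted): F 21.91, G 9.25, C 8.48, E 7.66, A 3.42, H 1.79, D 1.65, B 0.84
take F (11 @ 241); take G (4 @ 37); take C (21 @ 178); take E (29 @ 222); take A (24 @ 82); take 4/33 of H → 7.15. Capacity used 93/93.
Total value = 767.15

767.15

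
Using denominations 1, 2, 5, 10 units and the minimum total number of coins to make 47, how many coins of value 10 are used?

4

Use the largest denomination that fits, subtract, and repeat.
47 = 4×10 + 1×5 + 1×2
Count of 10: 4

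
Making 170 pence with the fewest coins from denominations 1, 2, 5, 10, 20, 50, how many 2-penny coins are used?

0

170 − 3×50→20 − 1×20→0
Count of 2: 0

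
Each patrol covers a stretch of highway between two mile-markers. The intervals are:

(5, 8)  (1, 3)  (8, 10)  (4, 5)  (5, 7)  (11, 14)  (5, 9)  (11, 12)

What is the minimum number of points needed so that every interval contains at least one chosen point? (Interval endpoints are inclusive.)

Sort by right endpoint; whenever an interval is uncovered, place a point at its right end.
Sorted: [1,3] [4,5] [5,7] [5,8] [5,9] [8,10] [11,12] [11,14]
{[1,3]} hit by 3; {[4,5],[5,7],[5,8],[5,9]} hit by 5; {[8,10]} hit by 10; {[11,12],[11,14]} hit by 12.
Points: 3, 5, 10, 12 (4 total).

4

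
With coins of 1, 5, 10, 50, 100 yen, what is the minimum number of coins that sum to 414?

414 − 4×100→14 − 1×10→4 − 4×1→0
Total coins = 4 + 1 + 4 = 9

9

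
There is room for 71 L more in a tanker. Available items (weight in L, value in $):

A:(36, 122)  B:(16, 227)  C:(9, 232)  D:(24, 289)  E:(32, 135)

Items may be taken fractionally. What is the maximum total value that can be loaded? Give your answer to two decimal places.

840.81

Sort by value per unit weight and fill in that order.
Order: C (232/9=25.78) > B (227/16=14.19) > D (289/24=12.04) > E (135/32=4.22) > A (122/36=3.39)
Fill: take C (9 @ 232) → take B (16 @ 227) → take D (24 @ 289) → take 22/32 of E → 92.81; 71/71 used.
Total value = 840.81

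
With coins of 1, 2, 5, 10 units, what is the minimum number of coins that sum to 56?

7

56 − 5×10→6 − 1×5→1 − 1×1→0
Total coins = 5 + 1 + 1 = 7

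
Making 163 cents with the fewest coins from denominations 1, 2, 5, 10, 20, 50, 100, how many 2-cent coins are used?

163 − 1×100→63 − 1×50→13 − 1×10→3 − 1×2→1 − 1×1→0
Count of 2: 1

1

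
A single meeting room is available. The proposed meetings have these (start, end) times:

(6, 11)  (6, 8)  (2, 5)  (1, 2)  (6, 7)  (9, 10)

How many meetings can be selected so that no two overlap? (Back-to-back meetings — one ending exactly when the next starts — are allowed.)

4

By end time: (1,2), (2,5), (6,7), (6,8), (9,10), (6,11).
Pick (1,2); next start ≥ 2 → (2,5); next start ≥ 5 → (6,7); next start ≥ 7 → (9,10).
Selected 4 meetings.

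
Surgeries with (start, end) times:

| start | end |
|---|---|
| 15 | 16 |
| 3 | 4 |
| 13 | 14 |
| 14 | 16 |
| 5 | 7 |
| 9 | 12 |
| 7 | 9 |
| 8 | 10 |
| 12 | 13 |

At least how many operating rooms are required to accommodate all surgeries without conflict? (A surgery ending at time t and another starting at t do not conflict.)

2

The answer is the maximum number of intervals overlapping at any instant.
Events (time:±→running): 3:+→1 4:-→0 5:+→1 7:-→0 7:+→1 8:+→2 … peak 2.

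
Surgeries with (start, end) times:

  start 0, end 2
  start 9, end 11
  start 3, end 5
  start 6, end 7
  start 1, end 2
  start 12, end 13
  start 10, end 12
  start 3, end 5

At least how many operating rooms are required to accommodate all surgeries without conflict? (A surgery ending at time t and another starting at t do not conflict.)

Events (time:±→running): 0:+→1 1:+→2 … peak 2.

2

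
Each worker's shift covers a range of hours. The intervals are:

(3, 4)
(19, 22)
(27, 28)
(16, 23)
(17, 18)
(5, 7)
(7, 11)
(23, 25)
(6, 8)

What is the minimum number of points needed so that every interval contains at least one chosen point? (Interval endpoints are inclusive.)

6

Sort by right endpoint; whenever an interval is uncovered, place a point at its right end.
Sorted: [3,4] [5,7] [6,8] [7,11] [17,18] [19,22] [16,23] [23,25] [27,28]
{[3,4]} hit by 4; {[5,7],[6,8],[7,11]} hit by 7; {[17,18]} hit by 18; {[19,22],[16,23]} hit by 22; {[23,25]} hit by 25; {[27,28]} hit by 28.
Points: 4, 7, 18, 22, 25, 28 (6 total).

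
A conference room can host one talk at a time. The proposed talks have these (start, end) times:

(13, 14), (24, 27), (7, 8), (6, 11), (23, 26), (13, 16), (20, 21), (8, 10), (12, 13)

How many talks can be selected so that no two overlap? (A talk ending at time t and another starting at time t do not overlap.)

Order by finish time; keep every interval that doesn't clash with the previous kept one.
Sorted by end: (7,8)  (8,10)  (6,11)  (12,13)  (13,14)  (13,16)  (20,21)  (23,26)  (24,27)
take (7,8); take (8,10); take (12,13); take (13,14); skip (13,16); take (20,21); take (23,26); skip (24,27).
Selected 6 talks.

6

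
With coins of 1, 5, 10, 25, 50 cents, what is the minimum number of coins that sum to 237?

237 = 4×50 + 1×25 + 1×10 + 2×1
Total coins = 4 + 1 + 1 + 2 = 8

8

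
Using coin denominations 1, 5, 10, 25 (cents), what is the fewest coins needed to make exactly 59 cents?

Use the largest denomination that fits, subtract, and repeat.
59 = 2×25 + 1×5 + 4×1
Total coins = 2 + 1 + 4 = 7

7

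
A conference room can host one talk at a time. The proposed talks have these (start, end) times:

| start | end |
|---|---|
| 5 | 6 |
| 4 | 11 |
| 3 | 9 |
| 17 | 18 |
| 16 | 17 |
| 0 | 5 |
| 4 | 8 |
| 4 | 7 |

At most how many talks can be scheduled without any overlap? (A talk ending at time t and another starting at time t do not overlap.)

4

Sort by end time and greedily take each interval whose start is ≥ the last chosen end.
By end time: (0,5), (5,6), (4,7), (4,8), (3,9), (4,11), (16,17), (17,18).
Pick (0,5); next start ≥ 5 → (5,6); next start ≥ 6 → (16,17); next start ≥ 17 → (17,18).
Selected 4 talks.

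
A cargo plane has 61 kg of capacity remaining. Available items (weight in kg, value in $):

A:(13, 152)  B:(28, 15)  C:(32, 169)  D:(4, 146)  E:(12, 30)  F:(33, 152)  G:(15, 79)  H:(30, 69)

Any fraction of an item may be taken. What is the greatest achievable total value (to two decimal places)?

Ratios (sorted): D 36.50, A 11.69, C 5.28, G 5.27, F 4.61, E 2.50, H 2.30, B 0.54
take D (4 @ 146); take A (13 @ 152); take C (32 @ 169); take 12/15 of G → 63.20. Capacity used 61/61.
Total value = 530.20

530.20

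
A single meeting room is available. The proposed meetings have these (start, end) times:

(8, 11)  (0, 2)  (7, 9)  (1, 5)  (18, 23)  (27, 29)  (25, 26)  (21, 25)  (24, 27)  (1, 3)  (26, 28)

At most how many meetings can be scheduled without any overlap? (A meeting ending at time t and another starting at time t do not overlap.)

5

Sorted by end: (0,2)  (1,3)  (1,5)  (7,9)  (8,11)  (18,23)  (21,25)  (25,26)  (24,27)  (26,28)  (27,29)
take (0,2); skip (1,3); skip (1,5); take (7,9); take (18,23); skip (21,25); take (25,26); take (26,28).
Selected 5 meetings.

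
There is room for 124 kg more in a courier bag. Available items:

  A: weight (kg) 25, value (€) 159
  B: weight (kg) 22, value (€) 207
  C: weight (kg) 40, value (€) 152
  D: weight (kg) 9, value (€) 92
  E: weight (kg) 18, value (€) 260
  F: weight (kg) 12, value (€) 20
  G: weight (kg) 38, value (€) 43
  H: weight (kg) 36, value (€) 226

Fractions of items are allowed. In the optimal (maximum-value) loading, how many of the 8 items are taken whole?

5

Ratios (sorted): E 14.44, D 10.22, B 9.41, A 6.36, H 6.28, C 3.80, F 1.67, G 1.13
take E (18 @ 260); take D (9 @ 92); take B (22 @ 207); take A (25 @ 159); take H (36 @ 226); take 14/40 of C → 53.20. Capacity used 124/124.
5 item(s) taken whole; one partial (take 14/40 of C).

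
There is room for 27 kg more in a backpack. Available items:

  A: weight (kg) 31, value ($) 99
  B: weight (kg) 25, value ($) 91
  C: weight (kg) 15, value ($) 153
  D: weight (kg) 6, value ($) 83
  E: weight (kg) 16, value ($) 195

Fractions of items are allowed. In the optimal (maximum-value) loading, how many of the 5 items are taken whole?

2

Sort by value per unit weight and fill in that order.
Order: D (83/6=13.83) > E (195/16=12.19) > C (153/15=10.20) > B (91/25=3.64) > A (99/31=3.19)
Fill: take D (6 @ 83) → take E (16 @ 195) → take 5/15 of C → 51.00; 27/27 used.
2 item(s) taken whole; one partial (take 5/15 of C).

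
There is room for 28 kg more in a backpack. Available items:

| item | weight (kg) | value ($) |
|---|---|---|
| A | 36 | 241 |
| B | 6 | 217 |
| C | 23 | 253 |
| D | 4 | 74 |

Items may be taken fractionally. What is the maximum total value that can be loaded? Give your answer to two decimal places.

Ratios (sorted): B 36.17, D 18.50, C 11.00, A 6.69
take B (6 @ 217); take D (4 @ 74); take 18/23 of C → 198.00. Capacity used 28/28.
Total value = 489.00

489.00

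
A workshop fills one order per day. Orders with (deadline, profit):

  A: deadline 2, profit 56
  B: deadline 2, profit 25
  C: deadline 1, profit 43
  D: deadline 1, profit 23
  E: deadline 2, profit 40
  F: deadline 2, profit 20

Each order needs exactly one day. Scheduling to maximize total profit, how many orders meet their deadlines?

2

By profit: A(d2,56), C(d1,43), E(d2,40), B(d2,25), D(d1,23), F(d2,20)
A→slot 2; C→slot 1; E skipped; B skipped; D skipped; F skipped.
2 of 6 scheduled.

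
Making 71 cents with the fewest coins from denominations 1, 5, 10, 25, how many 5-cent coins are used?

0

Use the largest denomination that fits, subtract, and repeat.
71 − 2×25→21 − 2×10→1 − 1×1→0
Count of 5: 0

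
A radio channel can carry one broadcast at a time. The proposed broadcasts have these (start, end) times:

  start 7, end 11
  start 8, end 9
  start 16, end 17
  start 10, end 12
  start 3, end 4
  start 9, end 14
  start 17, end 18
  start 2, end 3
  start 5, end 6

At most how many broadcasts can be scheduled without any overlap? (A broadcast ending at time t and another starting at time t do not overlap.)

7

By end time: (2,3), (3,4), (5,6), (8,9), (7,11), (10,12), (9,14), (16,17), (17,18).
Pick (2,3); next start ≥ 3 → (3,4); next start ≥ 4 → (5,6); next start ≥ 6 → (8,9); next start ≥ 9 → (10,12); next start ≥ 12 → (16,17); next start ≥ 17 → (17,18).
Selected 7 broadcasts.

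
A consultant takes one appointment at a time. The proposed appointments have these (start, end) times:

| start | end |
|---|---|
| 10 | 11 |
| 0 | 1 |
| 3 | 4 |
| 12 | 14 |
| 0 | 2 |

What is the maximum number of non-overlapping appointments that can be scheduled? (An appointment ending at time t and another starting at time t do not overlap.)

Sorted by end: (0,1)  (0,2)  (3,4)  (10,11)  (12,14)
take (0,1); skip (0,2); take (3,4); take (10,11); take (12,14).
Selected 4 appointments.

4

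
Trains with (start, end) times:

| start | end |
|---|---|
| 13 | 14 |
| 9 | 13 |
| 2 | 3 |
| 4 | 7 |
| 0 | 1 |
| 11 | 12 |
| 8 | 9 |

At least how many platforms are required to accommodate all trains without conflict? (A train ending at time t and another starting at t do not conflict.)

2

Count concurrent intervals with a sweep; the peak is the room count.
starts: [0, 2, 4, 8, 9, 11, 13]
ends:   [1, 3, 7, 9, 12, 13, 14]
s0→1 e1→0 s2→1 e3→0 s4→1 e7→0 s8→1 e9→0 s9→1 s11→2  — peak 2.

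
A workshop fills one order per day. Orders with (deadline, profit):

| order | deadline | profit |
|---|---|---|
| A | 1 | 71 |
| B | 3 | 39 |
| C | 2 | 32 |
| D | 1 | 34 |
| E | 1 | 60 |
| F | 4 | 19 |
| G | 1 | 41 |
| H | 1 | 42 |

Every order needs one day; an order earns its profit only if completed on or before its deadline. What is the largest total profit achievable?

161

Profit order: A=71 E=60 H=42 G=41 B=39 D=34 C=32 F=19
Assign: A→slot 1, E skipped, H skipped, G skipped, B→slot 3, D skipped, C→slot 2, F→slot 4.
Slots: [1:A] [2:C] [3:B] [4:F]
Profit = 71 + 32 + 39 + 19 = 161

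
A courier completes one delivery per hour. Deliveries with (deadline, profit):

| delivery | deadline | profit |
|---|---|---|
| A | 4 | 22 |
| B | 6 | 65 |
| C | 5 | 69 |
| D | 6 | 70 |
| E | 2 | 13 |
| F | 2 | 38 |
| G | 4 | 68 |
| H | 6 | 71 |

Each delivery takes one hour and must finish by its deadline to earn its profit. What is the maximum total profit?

381

Sort by profit descending; place each in the latest free slot ≤ its deadline.
By profit: H(d6,71), D(d6,70), C(d5,69), G(d4,68), B(d6,65), F(d2,38), A(d4,22), E(d2,13)
H→slot 6; D→slot 5; C→slot 4; G→slot 3; B→slot 2; F→slot 1; A skipped; E skipped.
Profit = 38 + 65 + 68 + 69 + 70 + 71 = 381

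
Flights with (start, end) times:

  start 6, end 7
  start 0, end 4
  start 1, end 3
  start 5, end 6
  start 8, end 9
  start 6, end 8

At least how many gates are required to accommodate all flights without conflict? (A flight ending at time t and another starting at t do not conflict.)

The answer is the maximum number of intervals overlapping at any instant.
Events (time:±→running): 0:+→1 1:+→2 … peak 2.

2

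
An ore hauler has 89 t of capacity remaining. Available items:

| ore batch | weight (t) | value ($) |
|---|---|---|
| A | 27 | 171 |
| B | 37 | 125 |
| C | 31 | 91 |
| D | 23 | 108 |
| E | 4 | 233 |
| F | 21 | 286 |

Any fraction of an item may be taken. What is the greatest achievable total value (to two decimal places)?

Order: E (233/4=58.25) > F (286/21=13.62) > A (171/27=6.33) > D (108/23=4.70) > B (125/37=3.38) > C (91/31=2.94)
Fill: take E (4 @ 233) → take F (21 @ 286) → take A (27 @ 171) → take D (23 @ 108) → take 14/37 of B → 47.30; 89/89 used.
Total value = 845.30

845.30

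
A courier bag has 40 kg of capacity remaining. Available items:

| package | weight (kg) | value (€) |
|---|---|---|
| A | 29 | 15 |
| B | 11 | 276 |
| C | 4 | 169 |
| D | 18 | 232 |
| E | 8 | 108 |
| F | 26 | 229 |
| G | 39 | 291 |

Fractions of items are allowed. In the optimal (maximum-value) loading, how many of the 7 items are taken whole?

3

Sort by value per unit weight and fill in that order.
Ratios (sorted): C 42.25, B 25.09, E 13.50, D 12.89, F 8.81, G 7.46, A 0.52
take C (4 @ 169); take B (11 @ 276); take E (8 @ 108); take 17/18 of D → 219.11. Capacity used 40/40.
3 item(s) taken whole; one partial (take 17/18 of D).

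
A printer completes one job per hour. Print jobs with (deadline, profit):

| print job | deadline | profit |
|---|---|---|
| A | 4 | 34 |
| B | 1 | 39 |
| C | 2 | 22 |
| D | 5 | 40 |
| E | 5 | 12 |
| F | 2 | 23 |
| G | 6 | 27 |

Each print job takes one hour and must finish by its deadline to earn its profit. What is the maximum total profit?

175

Sort by profit descending; place each in the latest free slot ≤ its deadline.
Profit order: D=40 B=39 A=34 G=27 F=23 C=22 E=12
Assign: D→slot 5, B→slot 1, A→slot 4, G→slot 6, F→slot 2, C skipped, E→slot 3.
Slots: [1:B] [2:F] [3:E] [4:A] [5:D] [6:G]
Profit = 39 + 23 + 12 + 34 + 40 + 27 = 175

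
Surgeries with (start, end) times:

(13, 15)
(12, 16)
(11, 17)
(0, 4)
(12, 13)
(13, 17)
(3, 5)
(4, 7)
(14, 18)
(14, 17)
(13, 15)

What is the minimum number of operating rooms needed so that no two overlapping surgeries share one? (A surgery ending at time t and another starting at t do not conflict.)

7

Count concurrent intervals with a sweep; the peak is the room count.
starts: [0, 3, 4, 11, 12, 12, 13, 13, 13, 14, 14]
ends:   [4, 5, 7, 13, 15, 15, 16, 17, 17, 17, 18]
s0→1 s3→2 e4→1 s4→2 e5→1 e7→0 s11→1 s12→2 s12→3 e13→2 s13→3 s13→4 s13→5 s14→6 s14→7  — peak 7.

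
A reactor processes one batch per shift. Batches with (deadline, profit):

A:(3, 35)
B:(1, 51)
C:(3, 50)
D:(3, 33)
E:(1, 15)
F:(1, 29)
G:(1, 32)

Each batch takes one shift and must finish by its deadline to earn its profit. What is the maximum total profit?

Take jobs in profit order; each goes to the latest open slot no later than its deadline.
By profit: B(d1,51), C(d3,50), A(d3,35), D(d3,33), G(d1,32), F(d1,29), E(d1,15)
B→slot 1; C→slot 3; A→slot 2; D skipped; G skipped; F skipped; E skipped.
Profit = 51 + 35 + 50 = 136

136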